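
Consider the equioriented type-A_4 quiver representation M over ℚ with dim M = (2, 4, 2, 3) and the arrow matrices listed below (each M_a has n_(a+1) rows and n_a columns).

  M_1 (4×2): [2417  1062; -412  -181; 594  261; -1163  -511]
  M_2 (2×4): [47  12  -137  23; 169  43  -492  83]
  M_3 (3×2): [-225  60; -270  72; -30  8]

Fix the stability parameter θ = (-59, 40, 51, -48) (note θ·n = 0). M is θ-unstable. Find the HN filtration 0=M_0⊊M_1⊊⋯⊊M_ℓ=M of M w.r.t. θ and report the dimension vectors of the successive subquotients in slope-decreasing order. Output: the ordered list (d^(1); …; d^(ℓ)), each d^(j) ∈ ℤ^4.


Via rank(M_{q-1}∘⋯∘M_p): M ≅ I[1,2], I[1,3], I[2,2], I[2,4], I[4,4]^2.
μ_θ-semistable layers: μ^(1)=51; μ^(2)=40; μ^(3)=43/3; μ^(4)=-48; μ^(5)=-59

((0, 0, 1, 0); (0, 3, 0, 0); (0, 1, 1, 1); (0, 0, 0, 2); (2, 0, 0, 0))


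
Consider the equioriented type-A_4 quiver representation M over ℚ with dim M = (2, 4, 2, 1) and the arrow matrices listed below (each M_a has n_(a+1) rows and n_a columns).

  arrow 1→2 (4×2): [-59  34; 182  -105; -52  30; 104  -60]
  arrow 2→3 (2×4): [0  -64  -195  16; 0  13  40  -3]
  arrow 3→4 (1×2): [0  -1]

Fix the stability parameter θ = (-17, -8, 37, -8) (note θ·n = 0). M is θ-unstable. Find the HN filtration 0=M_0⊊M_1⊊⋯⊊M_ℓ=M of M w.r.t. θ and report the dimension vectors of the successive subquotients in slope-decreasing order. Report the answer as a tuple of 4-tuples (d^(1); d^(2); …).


Interval decomposition of M: I[1,2], I[1,4], I[2,2], I[2,3].
HN type (ℓ=4): μ^(1)=37; μ^(2)=29/2; μ^(3)=-8; μ^(4)=-17

((0, 0, 1, 0); (0, 0, 1, 1); (0, 4, 0, 0); (2, 0, 0, 0))


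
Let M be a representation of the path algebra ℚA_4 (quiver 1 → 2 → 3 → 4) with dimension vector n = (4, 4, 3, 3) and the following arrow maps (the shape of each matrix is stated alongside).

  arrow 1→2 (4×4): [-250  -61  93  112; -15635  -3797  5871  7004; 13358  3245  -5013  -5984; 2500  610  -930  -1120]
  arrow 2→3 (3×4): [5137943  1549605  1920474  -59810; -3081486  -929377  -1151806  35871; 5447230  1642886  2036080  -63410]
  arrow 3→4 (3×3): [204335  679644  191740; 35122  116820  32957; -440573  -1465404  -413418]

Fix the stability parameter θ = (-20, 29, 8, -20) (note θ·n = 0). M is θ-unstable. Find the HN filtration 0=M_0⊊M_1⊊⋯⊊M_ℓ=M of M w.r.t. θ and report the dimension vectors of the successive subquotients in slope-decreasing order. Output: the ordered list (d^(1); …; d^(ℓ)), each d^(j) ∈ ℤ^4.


Barcode: M ≅ I[1,1]^2, I[1,3], I[1,4], I[2,2], I[2,4], I[4,4]. HN layers by μ_θ (4 steps, strictly decreasing):
  μ^(1)=29; μ^(2)=37/2; μ^(3)=17/3; μ^(4)=-20

((0, 1, 0, 0); (0, 1, 1, 0); (0, 2, 2, 2); (4, 0, 0, 1))


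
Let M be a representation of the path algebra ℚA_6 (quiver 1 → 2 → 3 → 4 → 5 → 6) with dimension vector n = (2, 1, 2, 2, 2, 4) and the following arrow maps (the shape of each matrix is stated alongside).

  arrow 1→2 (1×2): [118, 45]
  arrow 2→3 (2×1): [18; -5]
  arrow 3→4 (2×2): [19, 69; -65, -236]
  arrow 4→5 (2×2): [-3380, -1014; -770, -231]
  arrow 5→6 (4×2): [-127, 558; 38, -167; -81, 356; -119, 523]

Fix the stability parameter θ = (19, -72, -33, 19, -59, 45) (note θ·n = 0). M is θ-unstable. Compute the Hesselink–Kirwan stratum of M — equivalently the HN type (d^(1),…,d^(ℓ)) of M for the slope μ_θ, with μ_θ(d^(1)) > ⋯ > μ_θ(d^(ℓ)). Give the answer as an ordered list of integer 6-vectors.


Via rank(M_{q-1}∘⋯∘M_p): M ≅ I[1,1], I[1,4], I[3,6], I[5,6], I[6,6]^2.
μ_θ-semistable layers: μ^(1)=45; μ^(2)=19; μ^(3)=-20; μ^(4)=-86/3; μ^(5)=-33; μ^(6)=-59

((0, 0, 0, 0, 0, 4); (1, 0, 0, 1, 0, 0); (0, 0, 0, 1, 1, 0); (1, 1, 1, 0, 0, 0); (0, 0, 1, 0, 0, 0); (0, 0, 0, 0, 1, 0))


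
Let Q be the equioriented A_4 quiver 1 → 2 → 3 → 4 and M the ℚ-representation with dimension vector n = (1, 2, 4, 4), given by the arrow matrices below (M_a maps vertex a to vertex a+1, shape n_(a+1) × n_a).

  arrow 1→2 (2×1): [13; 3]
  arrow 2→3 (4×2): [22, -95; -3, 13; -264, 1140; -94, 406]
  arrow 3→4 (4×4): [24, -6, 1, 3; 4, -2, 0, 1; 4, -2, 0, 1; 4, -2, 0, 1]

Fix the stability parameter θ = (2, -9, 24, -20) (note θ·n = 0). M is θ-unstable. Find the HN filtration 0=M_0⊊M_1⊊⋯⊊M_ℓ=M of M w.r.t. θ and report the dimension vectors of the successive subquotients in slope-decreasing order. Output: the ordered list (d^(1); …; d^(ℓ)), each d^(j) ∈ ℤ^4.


Interval decomposition of M: I[1,3], I[2,3], I[3,4]^2, I[4,4]^2.
HN type (ℓ=5): μ^(1)=24; μ^(2)=2; μ^(3)=-7/2; μ^(4)=-9; μ^(5)=-20

((0, 0, 2, 0); (0, 0, 2, 2); (1, 1, 0, 0); (0, 1, 0, 0); (0, 0, 0, 2))


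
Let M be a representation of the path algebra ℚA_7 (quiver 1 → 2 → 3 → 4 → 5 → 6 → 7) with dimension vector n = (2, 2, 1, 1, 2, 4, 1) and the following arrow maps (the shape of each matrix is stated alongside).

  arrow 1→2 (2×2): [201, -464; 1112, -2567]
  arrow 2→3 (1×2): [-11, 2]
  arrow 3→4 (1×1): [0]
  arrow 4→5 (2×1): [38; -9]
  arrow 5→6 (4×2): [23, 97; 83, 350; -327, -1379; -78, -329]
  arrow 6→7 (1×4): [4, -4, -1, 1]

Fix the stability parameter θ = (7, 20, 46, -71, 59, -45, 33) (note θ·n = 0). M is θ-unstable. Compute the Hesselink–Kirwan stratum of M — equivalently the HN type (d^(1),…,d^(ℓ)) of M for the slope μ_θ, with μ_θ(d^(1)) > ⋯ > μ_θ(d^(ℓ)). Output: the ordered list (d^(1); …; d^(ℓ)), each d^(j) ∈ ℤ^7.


Interval decomposition of M: I[1,2], I[1,3], I[4,6], I[5,7], I[6,6]^2.
HN type (ℓ=6): μ^(1)=46; μ^(2)=33; μ^(3)=20; μ^(4)=7; μ^(5)=-45; μ^(6)=-71

((0, 0, 1, 0, 0, 0, 0); (0, 0, 0, 0, 0, 0, 1); (0, 2, 0, 0, 0, 0, 0); (2, 0, 0, 0, 2, 2, 0); (0, 0, 0, 0, 0, 2, 0); (0, 0, 0, 1, 0, 0, 0))


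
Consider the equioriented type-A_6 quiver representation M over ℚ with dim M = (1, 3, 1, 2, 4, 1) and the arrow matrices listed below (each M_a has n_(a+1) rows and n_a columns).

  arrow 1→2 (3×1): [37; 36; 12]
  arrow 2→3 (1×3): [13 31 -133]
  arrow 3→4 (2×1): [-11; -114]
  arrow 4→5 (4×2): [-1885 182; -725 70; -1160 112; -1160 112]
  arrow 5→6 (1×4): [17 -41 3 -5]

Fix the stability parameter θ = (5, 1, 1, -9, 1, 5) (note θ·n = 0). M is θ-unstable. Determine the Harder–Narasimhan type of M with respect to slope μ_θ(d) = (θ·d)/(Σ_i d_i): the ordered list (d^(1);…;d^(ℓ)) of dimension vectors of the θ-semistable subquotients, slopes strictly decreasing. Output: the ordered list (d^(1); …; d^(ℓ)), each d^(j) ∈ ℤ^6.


Interval decomposition of M: I[1,5], I[2,2]^2, I[4,4], I[5,5]^2, I[5,6].
HN type (ℓ=4): μ^(1)=5; μ^(2)=1; μ^(3)=-1/2; μ^(4)=-9

((0, 0, 0, 0, 0, 1); (0, 2, 0, 0, 4, 0); (1, 1, 1, 1, 0, 0); (0, 0, 0, 1, 0, 0))


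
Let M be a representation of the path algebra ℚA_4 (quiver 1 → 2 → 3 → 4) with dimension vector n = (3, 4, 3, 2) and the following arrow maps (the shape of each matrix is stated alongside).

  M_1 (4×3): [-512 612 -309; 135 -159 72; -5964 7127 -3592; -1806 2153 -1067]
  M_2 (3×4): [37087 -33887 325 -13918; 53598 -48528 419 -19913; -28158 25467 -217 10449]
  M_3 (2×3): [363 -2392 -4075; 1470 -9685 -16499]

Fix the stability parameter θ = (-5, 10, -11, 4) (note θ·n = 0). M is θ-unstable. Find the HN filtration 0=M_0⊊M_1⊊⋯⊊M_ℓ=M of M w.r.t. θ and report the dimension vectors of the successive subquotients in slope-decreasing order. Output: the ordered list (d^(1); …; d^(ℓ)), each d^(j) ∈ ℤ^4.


Interval decomposition of M: I[1,3], I[1,4]^2, I[2,2].
HN type (ℓ=4): μ^(1)=10; μ^(2)=4; μ^(3)=-1/2; μ^(4)=-5

((0, 1, 0, 0); (0, 0, 0, 2); (0, 3, 3, 0); (3, 0, 0, 0))


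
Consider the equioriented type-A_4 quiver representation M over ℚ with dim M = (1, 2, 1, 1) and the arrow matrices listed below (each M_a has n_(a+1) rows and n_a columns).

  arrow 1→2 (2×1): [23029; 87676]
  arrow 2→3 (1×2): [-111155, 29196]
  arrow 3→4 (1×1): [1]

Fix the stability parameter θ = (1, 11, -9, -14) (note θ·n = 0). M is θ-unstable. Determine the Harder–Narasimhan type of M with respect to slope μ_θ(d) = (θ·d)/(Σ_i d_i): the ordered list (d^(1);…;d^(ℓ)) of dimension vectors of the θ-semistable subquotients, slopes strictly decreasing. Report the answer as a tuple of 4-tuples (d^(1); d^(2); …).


Interval decomposition of M: I[1,4], I[2,2].
HN type (ℓ=2): μ^(1)=11; μ^(2)=-11/4

((0, 1, 0, 0); (1, 1, 1, 1))


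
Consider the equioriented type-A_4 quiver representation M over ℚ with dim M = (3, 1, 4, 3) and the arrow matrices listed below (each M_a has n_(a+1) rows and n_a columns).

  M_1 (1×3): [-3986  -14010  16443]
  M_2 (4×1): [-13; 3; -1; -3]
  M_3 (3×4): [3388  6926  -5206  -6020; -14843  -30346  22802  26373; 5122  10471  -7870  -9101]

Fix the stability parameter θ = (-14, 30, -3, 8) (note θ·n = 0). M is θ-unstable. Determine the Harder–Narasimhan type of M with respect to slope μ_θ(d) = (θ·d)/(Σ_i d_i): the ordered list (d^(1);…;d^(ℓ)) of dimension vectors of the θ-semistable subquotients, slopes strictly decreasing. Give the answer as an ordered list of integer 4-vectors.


Interval decomposition of M: I[1,1]^2, I[1,3], I[3,4]^3.
HN type (ℓ=4): μ^(1)=27/2; μ^(2)=8; μ^(3)=-3; μ^(4)=-14

((0, 1, 1, 0); (0, 0, 0, 3); (0, 0, 3, 0); (3, 0, 0, 0))


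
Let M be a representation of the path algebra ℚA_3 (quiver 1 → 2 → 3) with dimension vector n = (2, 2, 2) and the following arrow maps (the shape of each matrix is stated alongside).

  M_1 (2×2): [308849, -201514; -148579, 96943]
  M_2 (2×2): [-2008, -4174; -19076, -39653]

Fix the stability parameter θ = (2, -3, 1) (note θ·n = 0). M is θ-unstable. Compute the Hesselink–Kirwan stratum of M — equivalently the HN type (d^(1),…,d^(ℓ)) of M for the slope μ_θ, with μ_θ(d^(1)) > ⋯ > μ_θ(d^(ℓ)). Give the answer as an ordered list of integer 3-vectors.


Interval decomposition of M: I[1,2], I[1,3], I[3,3].
HN type (ℓ=2): μ^(1)=1; μ^(2)=-1/2

((0, 0, 2); (2, 2, 0))


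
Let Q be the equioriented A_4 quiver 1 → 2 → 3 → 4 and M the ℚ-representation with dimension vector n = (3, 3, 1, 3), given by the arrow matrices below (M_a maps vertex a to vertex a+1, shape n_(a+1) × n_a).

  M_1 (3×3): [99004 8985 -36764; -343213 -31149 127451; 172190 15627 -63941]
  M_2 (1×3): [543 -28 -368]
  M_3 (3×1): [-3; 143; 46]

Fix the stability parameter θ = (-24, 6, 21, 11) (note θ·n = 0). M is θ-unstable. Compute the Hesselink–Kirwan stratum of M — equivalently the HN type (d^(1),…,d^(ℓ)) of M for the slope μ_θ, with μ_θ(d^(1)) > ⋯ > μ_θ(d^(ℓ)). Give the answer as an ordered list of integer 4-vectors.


Interval decomposition of M: I[1,2]^2, I[1,4], I[4,4]^2.
HN type (ℓ=4): μ^(1)=16; μ^(2)=11; μ^(3)=6; μ^(4)=-24

((0, 0, 1, 1); (0, 0, 0, 2); (0, 3, 0, 0); (3, 0, 0, 0))


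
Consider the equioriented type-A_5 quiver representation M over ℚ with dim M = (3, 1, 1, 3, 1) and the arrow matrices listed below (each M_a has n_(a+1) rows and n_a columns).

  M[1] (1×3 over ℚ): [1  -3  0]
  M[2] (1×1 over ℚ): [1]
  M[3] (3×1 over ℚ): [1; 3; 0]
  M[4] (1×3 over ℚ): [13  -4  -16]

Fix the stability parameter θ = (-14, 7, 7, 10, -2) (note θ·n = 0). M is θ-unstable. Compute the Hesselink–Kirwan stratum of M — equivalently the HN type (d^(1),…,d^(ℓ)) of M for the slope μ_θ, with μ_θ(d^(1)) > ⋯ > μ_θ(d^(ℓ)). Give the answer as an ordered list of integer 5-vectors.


Via rank(M_{q-1}∘⋯∘M_p): M ≅ I[1,1]^2, I[1,5], I[4,4]^2.
μ_θ-semistable layers: μ^(1)=10; μ^(2)=11/2; μ^(3)=-14

((0, 0, 0, 2, 0); (0, 1, 1, 1, 1); (3, 0, 0, 0, 0))


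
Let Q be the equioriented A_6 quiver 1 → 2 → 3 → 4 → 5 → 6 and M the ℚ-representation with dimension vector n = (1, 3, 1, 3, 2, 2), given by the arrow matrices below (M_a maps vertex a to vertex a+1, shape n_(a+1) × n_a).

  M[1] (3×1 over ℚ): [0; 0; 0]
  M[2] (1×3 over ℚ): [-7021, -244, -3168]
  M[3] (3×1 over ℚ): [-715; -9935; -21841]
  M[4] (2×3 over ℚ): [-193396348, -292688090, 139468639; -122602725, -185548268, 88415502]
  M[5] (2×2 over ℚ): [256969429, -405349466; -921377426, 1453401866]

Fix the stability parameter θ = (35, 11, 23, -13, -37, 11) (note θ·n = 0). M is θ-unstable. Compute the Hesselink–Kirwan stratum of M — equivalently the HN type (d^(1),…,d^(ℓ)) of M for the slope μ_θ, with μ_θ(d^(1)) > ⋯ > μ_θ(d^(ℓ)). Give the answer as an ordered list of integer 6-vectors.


Interval decomposition of M: I[1,1], I[2,2]^2, I[2,6], I[4,4], I[4,6].
HN type (ℓ=5): μ^(1)=35; μ^(2)=11; μ^(3)=-4; μ^(4)=-13; μ^(5)=-25

((1, 0, 0, 0, 0, 0); (0, 2, 0, 0, 0, 2); (0, 1, 1, 1, 1, 0); (0, 0, 0, 1, 0, 0); (0, 0, 0, 1, 1, 0))


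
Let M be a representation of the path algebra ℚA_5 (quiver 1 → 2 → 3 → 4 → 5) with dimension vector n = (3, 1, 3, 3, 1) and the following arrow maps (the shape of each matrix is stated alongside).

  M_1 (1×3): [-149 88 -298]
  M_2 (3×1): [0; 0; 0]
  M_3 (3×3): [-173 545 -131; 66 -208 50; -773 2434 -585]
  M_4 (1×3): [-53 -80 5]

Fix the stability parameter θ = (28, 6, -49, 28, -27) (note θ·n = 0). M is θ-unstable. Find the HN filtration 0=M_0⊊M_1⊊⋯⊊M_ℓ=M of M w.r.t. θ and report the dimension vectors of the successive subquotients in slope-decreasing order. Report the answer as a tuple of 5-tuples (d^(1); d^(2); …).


Barcode: M ≅ I[1,1]^2, I[1,2], I[3,3], I[3,4], I[3,5], I[4,4]. HN layers by μ_θ (4 steps, strictly decreasing):
  μ^(1)=28; μ^(2)=17; μ^(3)=1/2; μ^(4)=-49

((2, 0, 0, 2, 0); (1, 1, 0, 0, 0); (0, 0, 0, 1, 1); (0, 0, 3, 0, 0))


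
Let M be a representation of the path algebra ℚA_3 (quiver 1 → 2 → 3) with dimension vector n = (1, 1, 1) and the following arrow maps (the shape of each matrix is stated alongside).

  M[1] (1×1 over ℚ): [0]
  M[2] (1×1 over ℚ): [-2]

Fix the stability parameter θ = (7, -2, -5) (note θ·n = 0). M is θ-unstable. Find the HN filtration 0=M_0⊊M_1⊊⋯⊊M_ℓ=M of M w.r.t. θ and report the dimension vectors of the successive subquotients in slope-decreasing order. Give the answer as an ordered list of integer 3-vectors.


Barcode: M ≅ I[1,1], I[2,3]. HN layers by μ_θ (2 steps, strictly decreasing):
  μ^(1)=7; μ^(2)=-7/2

((1, 0, 0); (0, 1, 1))


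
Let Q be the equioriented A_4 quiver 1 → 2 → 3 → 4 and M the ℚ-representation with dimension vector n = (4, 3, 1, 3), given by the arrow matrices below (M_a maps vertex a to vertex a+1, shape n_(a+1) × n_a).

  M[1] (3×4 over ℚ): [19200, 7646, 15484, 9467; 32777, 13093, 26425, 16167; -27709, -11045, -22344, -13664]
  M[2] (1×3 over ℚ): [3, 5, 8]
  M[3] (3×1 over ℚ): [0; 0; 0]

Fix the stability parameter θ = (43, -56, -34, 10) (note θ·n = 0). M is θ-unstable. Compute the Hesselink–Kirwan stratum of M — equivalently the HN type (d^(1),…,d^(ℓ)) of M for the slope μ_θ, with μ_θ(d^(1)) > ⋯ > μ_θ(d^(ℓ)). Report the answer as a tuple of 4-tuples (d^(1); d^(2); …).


Barcode: M ≅ I[1,1], I[1,2]^2, I[1,3], I[4,4]^3. HN layers by μ_θ (4 steps, strictly decreasing):
  μ^(1)=43; μ^(2)=10; μ^(3)=-13/2; μ^(4)=-47/3

((1, 0, 0, 0); (0, 0, 0, 3); (2, 2, 0, 0); (1, 1, 1, 0))


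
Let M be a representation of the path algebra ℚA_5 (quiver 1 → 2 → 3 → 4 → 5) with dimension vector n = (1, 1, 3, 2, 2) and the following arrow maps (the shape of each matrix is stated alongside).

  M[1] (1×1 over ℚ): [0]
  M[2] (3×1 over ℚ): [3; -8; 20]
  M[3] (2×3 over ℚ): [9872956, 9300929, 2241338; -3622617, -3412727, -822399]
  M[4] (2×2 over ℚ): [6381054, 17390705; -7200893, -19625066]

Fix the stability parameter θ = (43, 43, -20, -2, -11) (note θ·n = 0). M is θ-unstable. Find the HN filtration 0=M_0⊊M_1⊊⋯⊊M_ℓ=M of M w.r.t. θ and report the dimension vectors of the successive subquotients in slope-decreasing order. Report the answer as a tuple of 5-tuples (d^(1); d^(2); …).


Interval decomposition of M: I[1,1], I[2,5], I[3,3], I[3,5].
HN type (ℓ=4): μ^(1)=43; μ^(2)=5/2; μ^(3)=-13/2; μ^(4)=-20

((1, 0, 0, 0, 0); (0, 1, 1, 1, 1); (0, 0, 0, 1, 1); (0, 0, 2, 0, 0))


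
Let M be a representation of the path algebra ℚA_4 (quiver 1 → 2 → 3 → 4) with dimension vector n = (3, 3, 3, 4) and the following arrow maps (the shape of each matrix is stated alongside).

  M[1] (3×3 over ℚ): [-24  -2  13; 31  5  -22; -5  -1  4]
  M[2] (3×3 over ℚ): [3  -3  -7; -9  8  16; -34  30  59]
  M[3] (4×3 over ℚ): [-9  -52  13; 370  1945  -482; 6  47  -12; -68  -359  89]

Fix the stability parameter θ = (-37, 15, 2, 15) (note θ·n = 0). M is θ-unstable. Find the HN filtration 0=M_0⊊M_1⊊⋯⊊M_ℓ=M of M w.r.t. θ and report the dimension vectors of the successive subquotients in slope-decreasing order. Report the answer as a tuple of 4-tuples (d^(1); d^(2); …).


Via rank(M_{q-1}∘⋯∘M_p): M ≅ I[1,4]^3, I[4,4].
μ_θ-semistable layers: μ^(1)=15; μ^(2)=17/2; μ^(3)=-37

((0, 0, 0, 4); (0, 3, 3, 0); (3, 0, 0, 0))


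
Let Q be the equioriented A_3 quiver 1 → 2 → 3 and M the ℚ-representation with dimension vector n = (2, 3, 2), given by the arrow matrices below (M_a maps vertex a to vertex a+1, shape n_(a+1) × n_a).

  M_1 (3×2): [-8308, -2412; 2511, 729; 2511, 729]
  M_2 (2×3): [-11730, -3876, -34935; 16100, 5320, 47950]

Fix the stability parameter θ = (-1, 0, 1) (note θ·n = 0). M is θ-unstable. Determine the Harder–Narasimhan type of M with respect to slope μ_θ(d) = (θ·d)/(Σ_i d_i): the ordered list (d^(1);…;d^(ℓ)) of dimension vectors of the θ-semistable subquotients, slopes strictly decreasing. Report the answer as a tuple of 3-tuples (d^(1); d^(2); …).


Interval decomposition of M: I[1,1], I[1,3], I[2,2]^2, I[3,3].
HN type (ℓ=3): μ^(1)=1; μ^(2)=0; μ^(3)=-1

((0, 0, 2); (0, 3, 0); (2, 0, 0))


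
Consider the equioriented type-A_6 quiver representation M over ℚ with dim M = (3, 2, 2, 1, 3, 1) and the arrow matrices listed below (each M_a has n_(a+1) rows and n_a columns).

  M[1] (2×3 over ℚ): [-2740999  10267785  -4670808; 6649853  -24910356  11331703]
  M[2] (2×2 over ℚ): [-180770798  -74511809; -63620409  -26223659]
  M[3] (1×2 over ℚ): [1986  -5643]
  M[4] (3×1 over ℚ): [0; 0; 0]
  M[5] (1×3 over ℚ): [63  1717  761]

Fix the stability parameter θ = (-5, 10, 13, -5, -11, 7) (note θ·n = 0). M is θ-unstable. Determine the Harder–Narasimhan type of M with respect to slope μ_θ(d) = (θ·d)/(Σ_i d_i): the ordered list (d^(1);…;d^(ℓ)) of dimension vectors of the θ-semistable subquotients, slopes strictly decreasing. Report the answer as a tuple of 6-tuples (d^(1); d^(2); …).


Barcode: M ≅ I[1,1], I[1,3], I[1,4], I[5,5]^2, I[5,6]. HN layers by μ_θ (6 steps, strictly decreasing):
  μ^(1)=13; μ^(2)=10; μ^(3)=7; μ^(4)=6; μ^(5)=-5; μ^(6)=-11

((0, 0, 1, 0, 0, 0); (0, 1, 0, 0, 0, 0); (0, 0, 0, 0, 0, 1); (0, 1, 1, 1, 0, 0); (3, 0, 0, 0, 0, 0); (0, 0, 0, 0, 3, 0))


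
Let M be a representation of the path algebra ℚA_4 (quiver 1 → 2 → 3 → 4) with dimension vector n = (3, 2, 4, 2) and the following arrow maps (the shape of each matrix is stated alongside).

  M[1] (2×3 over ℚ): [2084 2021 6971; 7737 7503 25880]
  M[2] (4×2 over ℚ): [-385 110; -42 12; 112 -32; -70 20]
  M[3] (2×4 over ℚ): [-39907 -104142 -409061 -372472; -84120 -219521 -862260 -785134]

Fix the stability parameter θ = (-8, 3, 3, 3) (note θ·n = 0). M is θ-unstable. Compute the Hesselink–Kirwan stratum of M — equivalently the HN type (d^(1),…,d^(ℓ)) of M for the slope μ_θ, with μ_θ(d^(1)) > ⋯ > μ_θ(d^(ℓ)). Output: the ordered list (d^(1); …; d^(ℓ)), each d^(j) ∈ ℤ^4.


Barcode: M ≅ I[1,1], I[1,2], I[1,4], I[3,3]^2, I[3,4]. HN layers by μ_θ (2 steps, strictly decreasing):
  μ^(1)=3; μ^(2)=-8

((0, 2, 4, 2); (3, 0, 0, 0))


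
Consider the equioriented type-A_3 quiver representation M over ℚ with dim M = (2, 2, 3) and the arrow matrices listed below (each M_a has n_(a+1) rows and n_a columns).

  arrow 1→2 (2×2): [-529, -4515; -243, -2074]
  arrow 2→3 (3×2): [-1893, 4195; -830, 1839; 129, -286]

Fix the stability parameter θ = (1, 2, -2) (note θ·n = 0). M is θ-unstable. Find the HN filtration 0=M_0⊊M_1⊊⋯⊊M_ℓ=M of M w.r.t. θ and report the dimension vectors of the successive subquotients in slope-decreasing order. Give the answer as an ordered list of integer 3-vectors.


Interval decomposition of M: I[1,3]^2, I[3,3].
HN type (ℓ=2): μ^(1)=1/3; μ^(2)=-2

((2, 2, 2); (0, 0, 1))


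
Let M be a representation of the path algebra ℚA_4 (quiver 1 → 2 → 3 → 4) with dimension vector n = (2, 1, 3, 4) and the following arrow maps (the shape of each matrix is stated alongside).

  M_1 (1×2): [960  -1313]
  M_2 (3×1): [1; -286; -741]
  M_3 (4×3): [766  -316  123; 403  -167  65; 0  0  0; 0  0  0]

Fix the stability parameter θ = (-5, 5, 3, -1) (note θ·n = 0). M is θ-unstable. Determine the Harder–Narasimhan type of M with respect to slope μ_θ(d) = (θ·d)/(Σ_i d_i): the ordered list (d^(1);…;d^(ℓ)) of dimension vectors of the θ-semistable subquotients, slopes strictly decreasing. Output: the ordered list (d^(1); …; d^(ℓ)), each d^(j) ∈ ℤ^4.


Interval decomposition of M: I[1,1], I[1,4], I[3,3], I[3,4], I[4,4]^2.
HN type (ℓ=5): μ^(1)=3; μ^(2)=7/3; μ^(3)=1; μ^(4)=-1; μ^(5)=-5

((0, 0, 1, 0); (0, 1, 1, 1); (0, 0, 1, 1); (0, 0, 0, 2); (2, 0, 0, 0))


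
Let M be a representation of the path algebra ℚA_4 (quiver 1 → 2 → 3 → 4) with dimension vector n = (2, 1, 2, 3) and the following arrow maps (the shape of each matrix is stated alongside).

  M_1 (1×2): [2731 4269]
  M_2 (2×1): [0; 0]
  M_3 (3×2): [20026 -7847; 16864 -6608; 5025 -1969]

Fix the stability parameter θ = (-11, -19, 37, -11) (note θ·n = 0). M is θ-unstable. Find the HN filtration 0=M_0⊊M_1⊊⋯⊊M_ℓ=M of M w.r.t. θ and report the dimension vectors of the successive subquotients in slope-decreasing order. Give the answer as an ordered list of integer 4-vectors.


Via rank(M_{q-1}∘⋯∘M_p): M ≅ I[1,1], I[1,2], I[3,4]^2, I[4,4].
μ_θ-semistable layers: μ^(1)=13; μ^(2)=-11; μ^(3)=-15

((0, 0, 2, 2); (1, 0, 0, 1); (1, 1, 0, 0))


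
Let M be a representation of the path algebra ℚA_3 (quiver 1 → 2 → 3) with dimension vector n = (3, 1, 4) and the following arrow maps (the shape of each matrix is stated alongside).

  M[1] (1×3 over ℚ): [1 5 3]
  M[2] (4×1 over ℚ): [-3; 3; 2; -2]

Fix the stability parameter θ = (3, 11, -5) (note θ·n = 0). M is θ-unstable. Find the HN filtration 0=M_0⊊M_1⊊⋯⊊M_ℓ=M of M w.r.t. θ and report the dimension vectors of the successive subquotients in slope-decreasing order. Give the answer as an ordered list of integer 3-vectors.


Via rank(M_{q-1}∘⋯∘M_p): M ≅ I[1,1]^2, I[1,3], I[3,3]^3.
μ_θ-semistable layers: μ^(1)=3; μ^(2)=-5

((3, 1, 1); (0, 0, 3))


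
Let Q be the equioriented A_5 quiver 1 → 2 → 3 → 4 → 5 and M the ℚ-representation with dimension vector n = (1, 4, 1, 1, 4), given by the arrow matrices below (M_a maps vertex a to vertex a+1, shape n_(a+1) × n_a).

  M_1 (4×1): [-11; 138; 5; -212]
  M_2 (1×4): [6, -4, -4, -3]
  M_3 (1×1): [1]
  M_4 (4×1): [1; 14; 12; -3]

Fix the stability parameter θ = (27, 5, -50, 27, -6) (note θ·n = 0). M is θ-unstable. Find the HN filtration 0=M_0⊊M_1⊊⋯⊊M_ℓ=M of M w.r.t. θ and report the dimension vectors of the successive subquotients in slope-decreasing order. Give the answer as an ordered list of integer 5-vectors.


Via rank(M_{q-1}∘⋯∘M_p): M ≅ I[1,5], I[2,2]^3, I[5,5]^3.
μ_θ-semistable layers: μ^(1)=21/2; μ^(2)=5; μ^(3)=-6

((0, 0, 0, 1, 1); (0, 3, 0, 0, 0); (1, 1, 1, 0, 3))


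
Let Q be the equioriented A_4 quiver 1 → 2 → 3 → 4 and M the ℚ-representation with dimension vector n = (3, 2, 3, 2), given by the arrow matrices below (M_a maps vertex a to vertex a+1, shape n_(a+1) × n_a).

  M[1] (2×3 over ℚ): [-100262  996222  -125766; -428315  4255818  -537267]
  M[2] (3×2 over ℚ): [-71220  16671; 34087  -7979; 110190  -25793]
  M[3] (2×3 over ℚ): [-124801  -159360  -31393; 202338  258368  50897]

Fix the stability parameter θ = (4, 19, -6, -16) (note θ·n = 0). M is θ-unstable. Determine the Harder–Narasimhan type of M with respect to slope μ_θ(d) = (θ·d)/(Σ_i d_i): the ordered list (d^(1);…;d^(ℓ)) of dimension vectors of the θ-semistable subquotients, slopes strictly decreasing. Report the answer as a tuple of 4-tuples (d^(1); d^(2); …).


Interval decomposition of M: I[1,1], I[1,4]^2, I[3,3].
HN type (ℓ=3): μ^(1)=4; μ^(2)=1/4; μ^(3)=-6

((1, 0, 0, 0); (2, 2, 2, 2); (0, 0, 1, 0))


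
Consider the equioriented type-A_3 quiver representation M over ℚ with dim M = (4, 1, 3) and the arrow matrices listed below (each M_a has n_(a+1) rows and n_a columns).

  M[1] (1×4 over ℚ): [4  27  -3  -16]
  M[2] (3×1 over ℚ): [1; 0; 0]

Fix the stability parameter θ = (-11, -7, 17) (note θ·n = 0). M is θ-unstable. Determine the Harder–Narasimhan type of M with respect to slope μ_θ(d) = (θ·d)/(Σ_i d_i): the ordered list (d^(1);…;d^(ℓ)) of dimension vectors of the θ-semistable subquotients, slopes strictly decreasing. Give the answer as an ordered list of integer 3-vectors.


Interval decomposition of M: I[1,1]^3, I[1,3], I[3,3]^2.
HN type (ℓ=3): μ^(1)=17; μ^(2)=-7; μ^(3)=-11

((0, 0, 3); (0, 1, 0); (4, 0, 0))


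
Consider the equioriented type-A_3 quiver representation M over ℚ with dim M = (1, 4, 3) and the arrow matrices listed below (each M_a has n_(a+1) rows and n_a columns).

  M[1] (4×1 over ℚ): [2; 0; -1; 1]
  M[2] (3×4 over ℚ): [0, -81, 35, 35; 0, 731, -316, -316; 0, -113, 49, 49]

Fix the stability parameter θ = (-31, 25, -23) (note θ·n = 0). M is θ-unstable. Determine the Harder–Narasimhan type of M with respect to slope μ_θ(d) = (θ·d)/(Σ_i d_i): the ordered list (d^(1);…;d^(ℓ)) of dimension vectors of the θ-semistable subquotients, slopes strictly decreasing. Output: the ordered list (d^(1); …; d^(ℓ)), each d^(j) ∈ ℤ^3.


Via rank(M_{q-1}∘⋯∘M_p): M ≅ I[1,2], I[2,2], I[2,3]^2, I[3,3].
μ_θ-semistable layers: μ^(1)=25; μ^(2)=1; μ^(3)=-23; μ^(4)=-31

((0, 2, 0); (0, 2, 2); (0, 0, 1); (1, 0, 0))


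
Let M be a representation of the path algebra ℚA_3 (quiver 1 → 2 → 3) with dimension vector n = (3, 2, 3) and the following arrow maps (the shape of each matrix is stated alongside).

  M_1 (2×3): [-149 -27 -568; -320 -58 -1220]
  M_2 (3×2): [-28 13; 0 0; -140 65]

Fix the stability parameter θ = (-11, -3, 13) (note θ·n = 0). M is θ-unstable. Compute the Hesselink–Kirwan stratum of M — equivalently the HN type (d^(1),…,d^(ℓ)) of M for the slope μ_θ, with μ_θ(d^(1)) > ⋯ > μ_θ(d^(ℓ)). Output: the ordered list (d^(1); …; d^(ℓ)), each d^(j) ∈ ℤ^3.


Via rank(M_{q-1}∘⋯∘M_p): M ≅ I[1,1], I[1,2], I[1,3], I[3,3]^2.
μ_θ-semistable layers: μ^(1)=13; μ^(2)=-3; μ^(3)=-11

((0, 0, 3); (0, 2, 0); (3, 0, 0))


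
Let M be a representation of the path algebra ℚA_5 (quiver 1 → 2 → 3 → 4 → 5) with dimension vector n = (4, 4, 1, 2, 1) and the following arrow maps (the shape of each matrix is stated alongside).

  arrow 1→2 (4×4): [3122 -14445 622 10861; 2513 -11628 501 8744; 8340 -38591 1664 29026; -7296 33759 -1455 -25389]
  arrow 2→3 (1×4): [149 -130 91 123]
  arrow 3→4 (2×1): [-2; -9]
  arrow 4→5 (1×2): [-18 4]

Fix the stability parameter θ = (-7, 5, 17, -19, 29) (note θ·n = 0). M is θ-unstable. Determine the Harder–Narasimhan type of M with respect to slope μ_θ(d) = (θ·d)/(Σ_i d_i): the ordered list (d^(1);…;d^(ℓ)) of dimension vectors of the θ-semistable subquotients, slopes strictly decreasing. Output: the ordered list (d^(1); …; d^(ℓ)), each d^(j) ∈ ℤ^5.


Barcode: M ≅ I[1,2]^3, I[1,4], I[4,5]. HN layers by μ_θ (5 steps, strictly decreasing):
  μ^(1)=29; μ^(2)=5; μ^(3)=1; μ^(4)=-7; μ^(5)=-19

((0, 0, 0, 0, 1); (0, 3, 0, 0, 0); (0, 1, 1, 1, 0); (4, 0, 0, 0, 0); (0, 0, 0, 1, 0))


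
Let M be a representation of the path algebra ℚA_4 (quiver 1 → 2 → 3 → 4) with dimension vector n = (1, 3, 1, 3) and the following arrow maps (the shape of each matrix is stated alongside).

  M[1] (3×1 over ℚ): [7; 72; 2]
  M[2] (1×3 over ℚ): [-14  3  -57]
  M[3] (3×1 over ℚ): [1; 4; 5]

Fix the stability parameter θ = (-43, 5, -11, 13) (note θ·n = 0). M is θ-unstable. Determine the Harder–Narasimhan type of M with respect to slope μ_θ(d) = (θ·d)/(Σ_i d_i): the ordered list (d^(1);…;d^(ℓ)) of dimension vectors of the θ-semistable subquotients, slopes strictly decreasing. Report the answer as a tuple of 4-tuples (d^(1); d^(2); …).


Interval decomposition of M: I[1,4], I[2,2]^2, I[4,4]^2.
HN type (ℓ=4): μ^(1)=13; μ^(2)=5; μ^(3)=-3; μ^(4)=-43

((0, 0, 0, 3); (0, 2, 0, 0); (0, 1, 1, 0); (1, 0, 0, 0))


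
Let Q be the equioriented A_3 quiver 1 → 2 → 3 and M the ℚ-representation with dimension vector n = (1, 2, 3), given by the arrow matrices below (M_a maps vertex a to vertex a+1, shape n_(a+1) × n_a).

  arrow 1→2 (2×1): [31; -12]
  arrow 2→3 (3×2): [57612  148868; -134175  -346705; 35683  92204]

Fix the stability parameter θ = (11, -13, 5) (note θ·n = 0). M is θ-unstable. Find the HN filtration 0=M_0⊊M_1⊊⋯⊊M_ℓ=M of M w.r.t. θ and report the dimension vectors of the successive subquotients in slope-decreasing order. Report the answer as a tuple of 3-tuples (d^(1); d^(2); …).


Interval decomposition of M: I[1,3], I[2,3], I[3,3].
HN type (ℓ=3): μ^(1)=5; μ^(2)=-1; μ^(3)=-13

((0, 0, 3); (1, 1, 0); (0, 1, 0))


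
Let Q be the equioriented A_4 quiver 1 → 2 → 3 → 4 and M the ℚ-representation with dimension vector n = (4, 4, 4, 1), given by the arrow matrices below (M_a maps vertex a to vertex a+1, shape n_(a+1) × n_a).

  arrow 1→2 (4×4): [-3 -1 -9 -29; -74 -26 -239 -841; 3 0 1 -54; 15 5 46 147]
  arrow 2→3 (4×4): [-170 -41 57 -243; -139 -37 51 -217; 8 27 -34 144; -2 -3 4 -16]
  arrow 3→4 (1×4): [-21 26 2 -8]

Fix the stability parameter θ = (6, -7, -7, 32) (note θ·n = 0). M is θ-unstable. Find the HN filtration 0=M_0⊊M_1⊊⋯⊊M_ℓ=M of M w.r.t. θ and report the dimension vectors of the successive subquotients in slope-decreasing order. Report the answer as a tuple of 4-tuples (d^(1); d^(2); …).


Interval decomposition of M: I[1,3]^3, I[1,4].
HN type (ℓ=2): μ^(1)=32; μ^(2)=-8/3

((0, 0, 0, 1); (4, 4, 4, 0))


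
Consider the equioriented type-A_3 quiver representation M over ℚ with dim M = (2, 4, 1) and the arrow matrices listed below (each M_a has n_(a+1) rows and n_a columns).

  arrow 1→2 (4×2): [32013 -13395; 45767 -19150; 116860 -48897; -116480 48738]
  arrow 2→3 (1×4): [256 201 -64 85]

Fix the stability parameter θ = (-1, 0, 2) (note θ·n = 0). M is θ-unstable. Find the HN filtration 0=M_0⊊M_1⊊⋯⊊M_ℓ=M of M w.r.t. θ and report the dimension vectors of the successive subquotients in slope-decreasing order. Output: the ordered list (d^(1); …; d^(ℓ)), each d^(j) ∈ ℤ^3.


Via rank(M_{q-1}∘⋯∘M_p): M ≅ I[1,2], I[1,3], I[2,2]^2.
μ_θ-semistable layers: μ^(1)=2; μ^(2)=0; μ^(3)=-1

((0, 0, 1); (0, 4, 0); (2, 0, 0))


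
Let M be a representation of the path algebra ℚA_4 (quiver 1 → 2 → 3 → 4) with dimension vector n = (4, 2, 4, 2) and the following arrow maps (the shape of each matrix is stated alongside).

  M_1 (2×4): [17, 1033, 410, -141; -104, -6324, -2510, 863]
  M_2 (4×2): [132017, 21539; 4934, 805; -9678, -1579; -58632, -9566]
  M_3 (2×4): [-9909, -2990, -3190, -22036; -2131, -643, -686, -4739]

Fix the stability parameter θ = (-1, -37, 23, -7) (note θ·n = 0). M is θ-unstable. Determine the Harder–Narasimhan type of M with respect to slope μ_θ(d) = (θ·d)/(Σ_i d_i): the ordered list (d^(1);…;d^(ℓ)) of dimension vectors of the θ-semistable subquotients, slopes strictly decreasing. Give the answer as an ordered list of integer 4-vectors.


Barcode: M ≅ I[1,1]^2, I[1,4]^2, I[3,3]^2. HN layers by μ_θ (4 steps, strictly decreasing):
  μ^(1)=23; μ^(2)=8; μ^(3)=-1; μ^(4)=-19

((0, 0, 2, 0); (0, 0, 2, 2); (2, 0, 0, 0); (2, 2, 0, 0))


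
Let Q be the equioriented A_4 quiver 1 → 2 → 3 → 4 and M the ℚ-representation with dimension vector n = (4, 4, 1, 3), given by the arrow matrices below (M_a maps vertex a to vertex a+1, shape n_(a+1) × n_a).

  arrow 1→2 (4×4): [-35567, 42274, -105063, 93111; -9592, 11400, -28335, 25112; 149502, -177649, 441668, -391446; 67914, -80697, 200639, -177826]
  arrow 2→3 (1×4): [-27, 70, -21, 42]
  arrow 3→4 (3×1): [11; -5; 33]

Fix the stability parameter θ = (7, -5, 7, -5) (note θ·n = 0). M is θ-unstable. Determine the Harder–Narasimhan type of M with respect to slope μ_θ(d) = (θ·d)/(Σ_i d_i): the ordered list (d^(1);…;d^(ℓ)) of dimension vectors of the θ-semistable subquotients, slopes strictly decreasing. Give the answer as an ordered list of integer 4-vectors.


Barcode: M ≅ I[1,1], I[1,2]^2, I[1,4], I[2,2], I[4,4]^2. HN layers by μ_θ (3 steps, strictly decreasing):
  μ^(1)=7; μ^(2)=1; μ^(3)=-5

((1, 0, 0, 0); (3, 3, 1, 1); (0, 1, 0, 2))


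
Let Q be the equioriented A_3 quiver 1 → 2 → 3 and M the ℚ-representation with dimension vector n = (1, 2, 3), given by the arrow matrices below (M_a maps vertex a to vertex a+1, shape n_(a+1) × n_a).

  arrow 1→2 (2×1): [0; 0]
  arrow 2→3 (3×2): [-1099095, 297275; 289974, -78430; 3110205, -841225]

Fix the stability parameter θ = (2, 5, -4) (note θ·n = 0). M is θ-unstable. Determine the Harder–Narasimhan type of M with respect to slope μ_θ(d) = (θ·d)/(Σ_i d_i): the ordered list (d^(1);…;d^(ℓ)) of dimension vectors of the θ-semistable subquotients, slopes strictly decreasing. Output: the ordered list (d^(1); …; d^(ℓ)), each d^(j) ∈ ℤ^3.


Interval decomposition of M: I[1,1], I[2,2], I[2,3], I[3,3]^2.
HN type (ℓ=4): μ^(1)=5; μ^(2)=2; μ^(3)=1/2; μ^(4)=-4

((0, 1, 0); (1, 0, 0); (0, 1, 1); (0, 0, 2))


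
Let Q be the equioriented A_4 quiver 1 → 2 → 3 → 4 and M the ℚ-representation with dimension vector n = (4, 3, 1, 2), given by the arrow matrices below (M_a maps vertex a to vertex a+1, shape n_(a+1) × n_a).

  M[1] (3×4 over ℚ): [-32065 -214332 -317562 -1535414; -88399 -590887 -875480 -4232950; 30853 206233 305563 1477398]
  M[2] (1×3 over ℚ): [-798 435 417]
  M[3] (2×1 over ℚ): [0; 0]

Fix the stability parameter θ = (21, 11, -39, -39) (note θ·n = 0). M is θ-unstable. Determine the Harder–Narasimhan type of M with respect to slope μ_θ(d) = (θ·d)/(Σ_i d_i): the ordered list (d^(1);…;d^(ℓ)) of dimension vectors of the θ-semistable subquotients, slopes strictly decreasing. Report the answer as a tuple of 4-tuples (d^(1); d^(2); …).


Barcode: M ≅ I[1,1], I[1,2]^2, I[1,3], I[4,4]^2. HN layers by μ_θ (4 steps, strictly decreasing):
  μ^(1)=21; μ^(2)=16; μ^(3)=-7/3; μ^(4)=-39

((1, 0, 0, 0); (2, 2, 0, 0); (1, 1, 1, 0); (0, 0, 0, 2))


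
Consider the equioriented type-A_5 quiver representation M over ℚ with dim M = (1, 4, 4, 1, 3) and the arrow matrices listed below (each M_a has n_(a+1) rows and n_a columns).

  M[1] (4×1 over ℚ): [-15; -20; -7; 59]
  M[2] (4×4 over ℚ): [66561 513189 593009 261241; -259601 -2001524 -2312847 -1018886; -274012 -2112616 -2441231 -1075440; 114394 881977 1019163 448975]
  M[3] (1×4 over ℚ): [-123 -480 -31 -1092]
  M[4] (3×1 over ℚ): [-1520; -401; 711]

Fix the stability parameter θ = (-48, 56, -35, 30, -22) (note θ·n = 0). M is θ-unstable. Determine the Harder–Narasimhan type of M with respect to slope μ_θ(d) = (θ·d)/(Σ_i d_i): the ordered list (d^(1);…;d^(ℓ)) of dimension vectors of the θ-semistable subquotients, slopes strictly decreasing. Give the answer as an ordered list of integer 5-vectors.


Via rank(M_{q-1}∘⋯∘M_p): M ≅ I[1,5], I[2,2], I[2,3]^2, I[3,3], I[5,5]^2.
μ_θ-semistable layers: μ^(1)=56; μ^(2)=21/2; μ^(3)=29/4; μ^(4)=-22; μ^(5)=-35; μ^(6)=-48

((0, 1, 0, 0, 0); (0, 2, 2, 0, 0); (0, 1, 1, 1, 1); (0, 0, 0, 0, 2); (0, 0, 1, 0, 0); (1, 0, 0, 0, 0))


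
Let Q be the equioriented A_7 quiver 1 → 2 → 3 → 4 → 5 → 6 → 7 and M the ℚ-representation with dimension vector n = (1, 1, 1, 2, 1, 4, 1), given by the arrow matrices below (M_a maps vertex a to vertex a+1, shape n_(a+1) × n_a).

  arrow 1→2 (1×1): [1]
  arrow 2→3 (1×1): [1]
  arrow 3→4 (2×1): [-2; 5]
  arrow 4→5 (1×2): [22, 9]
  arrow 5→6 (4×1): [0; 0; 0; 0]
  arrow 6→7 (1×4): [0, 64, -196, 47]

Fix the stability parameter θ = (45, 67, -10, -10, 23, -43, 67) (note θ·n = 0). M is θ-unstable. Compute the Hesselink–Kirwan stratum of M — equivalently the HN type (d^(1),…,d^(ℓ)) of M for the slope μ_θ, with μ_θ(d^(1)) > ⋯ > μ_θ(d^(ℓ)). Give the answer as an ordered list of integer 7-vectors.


Barcode: M ≅ I[1,5], I[4,4], I[6,6]^3, I[6,7]. HN layers by μ_θ (4 steps, strictly decreasing):
  μ^(1)=67; μ^(2)=23; μ^(3)=-10; μ^(4)=-43

((0, 0, 0, 0, 0, 0, 1); (1, 1, 1, 1, 1, 0, 0); (0, 0, 0, 1, 0, 0, 0); (0, 0, 0, 0, 0, 4, 0))


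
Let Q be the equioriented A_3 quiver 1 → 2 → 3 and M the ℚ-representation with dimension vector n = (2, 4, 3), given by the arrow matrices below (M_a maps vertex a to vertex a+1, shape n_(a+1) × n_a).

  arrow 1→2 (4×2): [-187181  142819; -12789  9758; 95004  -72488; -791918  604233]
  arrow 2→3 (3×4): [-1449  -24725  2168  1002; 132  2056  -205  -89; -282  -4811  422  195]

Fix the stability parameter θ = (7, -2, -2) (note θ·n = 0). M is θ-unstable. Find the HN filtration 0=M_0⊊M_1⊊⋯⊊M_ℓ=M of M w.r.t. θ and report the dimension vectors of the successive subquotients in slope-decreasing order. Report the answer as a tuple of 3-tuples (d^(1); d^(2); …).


Interval decomposition of M: I[1,3]^2, I[2,2], I[2,3].
HN type (ℓ=2): μ^(1)=1; μ^(2)=-2

((2, 2, 2); (0, 2, 1))


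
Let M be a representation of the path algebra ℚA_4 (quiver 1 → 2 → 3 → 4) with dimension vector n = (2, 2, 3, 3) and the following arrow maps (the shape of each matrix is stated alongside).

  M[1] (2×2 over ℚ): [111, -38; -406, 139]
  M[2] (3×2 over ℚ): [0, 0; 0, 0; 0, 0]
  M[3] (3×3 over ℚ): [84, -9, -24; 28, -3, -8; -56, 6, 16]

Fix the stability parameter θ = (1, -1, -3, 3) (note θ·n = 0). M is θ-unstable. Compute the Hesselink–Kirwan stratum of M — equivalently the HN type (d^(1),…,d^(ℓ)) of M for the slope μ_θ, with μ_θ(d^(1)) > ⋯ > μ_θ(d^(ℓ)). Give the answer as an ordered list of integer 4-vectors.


Barcode: M ≅ I[1,2]^2, I[3,3]^2, I[3,4], I[4,4]^2. HN layers by μ_θ (3 steps, strictly decreasing):
  μ^(1)=3; μ^(2)=0; μ^(3)=-3

((0, 0, 0, 3); (2, 2, 0, 0); (0, 0, 3, 0))


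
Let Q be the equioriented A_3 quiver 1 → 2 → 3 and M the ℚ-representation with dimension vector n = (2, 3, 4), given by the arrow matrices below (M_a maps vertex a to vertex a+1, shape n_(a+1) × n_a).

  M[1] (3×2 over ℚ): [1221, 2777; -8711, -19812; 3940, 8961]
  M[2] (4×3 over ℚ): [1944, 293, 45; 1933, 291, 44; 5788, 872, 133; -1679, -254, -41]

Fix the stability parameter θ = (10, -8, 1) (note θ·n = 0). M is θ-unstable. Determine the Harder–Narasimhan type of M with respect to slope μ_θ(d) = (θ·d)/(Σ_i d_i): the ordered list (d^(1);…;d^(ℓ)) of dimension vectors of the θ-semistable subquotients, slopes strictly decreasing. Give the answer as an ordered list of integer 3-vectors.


Via rank(M_{q-1}∘⋯∘M_p): M ≅ I[1,3]^2, I[2,3], I[3,3].
μ_θ-semistable layers: μ^(1)=1; μ^(2)=-8

((2, 2, 4); (0, 1, 0))


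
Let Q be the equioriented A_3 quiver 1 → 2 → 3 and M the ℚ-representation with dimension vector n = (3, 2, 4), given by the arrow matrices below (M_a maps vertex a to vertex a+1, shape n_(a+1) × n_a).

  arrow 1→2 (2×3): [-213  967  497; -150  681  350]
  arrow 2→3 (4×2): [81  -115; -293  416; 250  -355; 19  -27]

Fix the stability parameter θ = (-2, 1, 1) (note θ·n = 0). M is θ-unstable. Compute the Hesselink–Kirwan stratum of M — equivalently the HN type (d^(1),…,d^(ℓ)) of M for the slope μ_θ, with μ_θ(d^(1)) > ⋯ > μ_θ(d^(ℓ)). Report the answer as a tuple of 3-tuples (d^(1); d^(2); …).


Via rank(M_{q-1}∘⋯∘M_p): M ≅ I[1,1], I[1,3]^2, I[3,3]^2.
μ_θ-semistable layers: μ^(1)=1; μ^(2)=-2

((0, 2, 4); (3, 0, 0))
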